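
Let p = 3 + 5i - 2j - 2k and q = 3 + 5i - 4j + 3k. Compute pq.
-18 + 16i - 43j - 7k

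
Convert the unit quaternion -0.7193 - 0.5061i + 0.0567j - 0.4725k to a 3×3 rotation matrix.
[[0.5471, -0.7371, 0.3967], [0.6223, 0.0412, -0.7817], [0.5598, 0.6745, 0.4813]]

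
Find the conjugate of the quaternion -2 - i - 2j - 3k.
-2 + i + 2j + 3k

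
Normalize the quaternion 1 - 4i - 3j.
0.1961 - 0.7845i - 0.5883j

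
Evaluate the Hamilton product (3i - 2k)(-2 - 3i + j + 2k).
13 - 4i + 7k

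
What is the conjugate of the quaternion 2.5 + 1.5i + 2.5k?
2.5 - 1.5i - 2.5k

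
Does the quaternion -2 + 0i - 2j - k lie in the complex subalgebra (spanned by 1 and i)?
No. The quaternion -2 - 2j - k has j-coefficient y = -2 and k-coefficient z = -1, not both zero, so it does not lie in the complex subalgebra spanned by 1 and i.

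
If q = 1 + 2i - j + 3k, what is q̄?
1 - 2i + j - 3k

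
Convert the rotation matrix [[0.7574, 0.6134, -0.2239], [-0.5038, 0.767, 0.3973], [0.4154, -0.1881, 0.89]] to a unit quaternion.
0.9239 - 0.1584i - 0.173j - 0.3023k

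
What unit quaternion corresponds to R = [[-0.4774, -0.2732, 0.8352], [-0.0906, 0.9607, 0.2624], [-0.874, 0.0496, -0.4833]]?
0.5 - 0.1064i + 0.8546j + 0.0913k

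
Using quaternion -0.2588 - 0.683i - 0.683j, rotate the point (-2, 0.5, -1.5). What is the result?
(-0.198, -1.302, 2.183)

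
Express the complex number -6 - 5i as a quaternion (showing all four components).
-6 - 5i + 0j + 0k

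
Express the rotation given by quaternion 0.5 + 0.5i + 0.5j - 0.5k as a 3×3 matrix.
[[0, 1, 0], [0, 0, -1], [-1, 0, 0]]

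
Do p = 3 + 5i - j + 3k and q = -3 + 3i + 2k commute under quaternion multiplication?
No: pq = -30 - 8i + 2j ≠ -30 - 4i + 4j - 6k = qp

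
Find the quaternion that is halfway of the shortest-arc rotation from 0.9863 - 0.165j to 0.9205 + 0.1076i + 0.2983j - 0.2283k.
0.989 + 0.0558i + 0.0691j - 0.1184k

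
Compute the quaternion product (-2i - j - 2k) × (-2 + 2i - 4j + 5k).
10 - 9i + 8j + 14k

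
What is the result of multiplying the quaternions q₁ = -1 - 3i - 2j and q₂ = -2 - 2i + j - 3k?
-2 + 14i - 6j - 4k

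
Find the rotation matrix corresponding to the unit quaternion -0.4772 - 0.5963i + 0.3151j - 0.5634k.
[[0.1666, -0.9135, 0.3712], [0.1619, -0.346, -0.9242], [0.9726, 0.2141, 0.0903]]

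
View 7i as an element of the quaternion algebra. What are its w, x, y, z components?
0 + 7i + 0j + 0k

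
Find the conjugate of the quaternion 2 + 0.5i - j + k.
2 - 0.5i + j - k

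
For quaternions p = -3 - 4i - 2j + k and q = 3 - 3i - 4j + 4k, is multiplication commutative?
No: pq = -33 - 7i + 19j + k ≠ -33 + i - 7j - 19k = qp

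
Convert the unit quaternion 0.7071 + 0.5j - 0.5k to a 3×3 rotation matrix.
[[0, 0.7071, 0.7071], [-0.7071, 0.5, -0.5], [-0.7071, -0.5, 0.5]]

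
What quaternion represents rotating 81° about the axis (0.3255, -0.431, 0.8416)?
0.7604 + 0.2114i - 0.2799j + 0.5466k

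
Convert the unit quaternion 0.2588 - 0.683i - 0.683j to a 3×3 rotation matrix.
[[0.067, 0.933, -0.3535], [0.933, 0.067, 0.3535], [0.3535, -0.3535, -0.866]]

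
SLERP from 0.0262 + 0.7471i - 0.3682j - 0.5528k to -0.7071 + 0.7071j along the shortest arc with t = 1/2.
0.4585 + 0.4671i - 0.6724j - 0.3457k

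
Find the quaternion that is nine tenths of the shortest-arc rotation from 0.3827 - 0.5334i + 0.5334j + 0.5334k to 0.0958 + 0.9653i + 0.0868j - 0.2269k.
-0.0439 - 0.9606i - 0.0178j + 0.2739k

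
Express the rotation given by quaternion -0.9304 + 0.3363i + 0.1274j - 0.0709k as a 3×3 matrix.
[[0.9575, -0.0462, -0.2848], [0.2176, 0.7638, 0.6077], [0.1894, -0.6439, 0.7413]]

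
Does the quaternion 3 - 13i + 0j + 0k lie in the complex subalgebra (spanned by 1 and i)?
Yes. The quaternion 3 - 13i has j- and k-coefficients y = z = 0, so it lies in the complex subalgebra spanned by 1 and i.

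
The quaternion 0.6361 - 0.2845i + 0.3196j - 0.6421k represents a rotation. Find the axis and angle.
axis = (-0.3687, 0.4142, -0.8322), θ = 101°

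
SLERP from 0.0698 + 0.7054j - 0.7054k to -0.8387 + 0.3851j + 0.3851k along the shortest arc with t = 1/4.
0.3735 + 0.4979j - 0.7827k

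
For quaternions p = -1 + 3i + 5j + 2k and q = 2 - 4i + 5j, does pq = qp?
No: pq = -15 - 3j + 39k ≠ -15 + 20i + 13j - 31k = qp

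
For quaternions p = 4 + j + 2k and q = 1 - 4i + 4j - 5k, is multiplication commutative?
No: pq = 10 - 29i + 9j - 14k ≠ 10 - 3i + 25j - 22k = qp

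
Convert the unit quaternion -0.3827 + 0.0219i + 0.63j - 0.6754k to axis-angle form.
axis = (0.0237, 0.6819, -0.7311), θ = 5π/4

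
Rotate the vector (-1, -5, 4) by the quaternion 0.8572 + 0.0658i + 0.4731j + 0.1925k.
(4.206, -4.701, 1.486)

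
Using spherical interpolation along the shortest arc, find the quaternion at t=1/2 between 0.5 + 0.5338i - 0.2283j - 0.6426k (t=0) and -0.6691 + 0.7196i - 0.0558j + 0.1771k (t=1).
0.8062 - 0.1281i - 0.119j - 0.5652k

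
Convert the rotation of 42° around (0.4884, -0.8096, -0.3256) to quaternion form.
0.9336 + 0.175i - 0.2901j - 0.1167k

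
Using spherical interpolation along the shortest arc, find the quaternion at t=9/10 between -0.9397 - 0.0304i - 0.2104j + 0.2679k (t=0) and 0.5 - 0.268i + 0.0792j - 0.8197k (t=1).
-0.5642 + 0.2429i - 0.0962j + 0.7832k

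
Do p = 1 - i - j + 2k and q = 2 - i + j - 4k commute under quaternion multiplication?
No: pq = 10 - i - 7j - 2k ≠ 10 - 5i + 5j + 2k = qp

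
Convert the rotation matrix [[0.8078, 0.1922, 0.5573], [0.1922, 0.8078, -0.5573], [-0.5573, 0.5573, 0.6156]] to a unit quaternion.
0.8988 + 0.31i + 0.31j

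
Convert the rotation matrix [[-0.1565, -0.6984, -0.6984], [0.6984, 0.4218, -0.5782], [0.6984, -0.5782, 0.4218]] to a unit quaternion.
0.6494 - 0.5377j + 0.5377k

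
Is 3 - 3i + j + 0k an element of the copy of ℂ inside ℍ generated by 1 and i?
No. The quaternion 3 - 3i + j has j-coefficient y = 1 and k-coefficient z = 0, not both zero, so it does not lie in the complex subalgebra spanned by 1 and i.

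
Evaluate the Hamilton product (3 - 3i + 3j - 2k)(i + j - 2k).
-4 - i - 5j - 12k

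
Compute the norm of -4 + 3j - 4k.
√41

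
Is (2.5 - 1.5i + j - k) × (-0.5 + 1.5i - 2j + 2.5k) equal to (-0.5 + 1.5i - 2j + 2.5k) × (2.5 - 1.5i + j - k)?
No: pq = 5.5 + 5i - 3.25j + 8.25k ≠ 5.5 + 4i - 7.75j + 5.25k = qp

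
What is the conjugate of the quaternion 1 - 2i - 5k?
1 + 2i + 5k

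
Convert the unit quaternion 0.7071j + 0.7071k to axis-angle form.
axis = (0, √2/2, √2/2), θ = π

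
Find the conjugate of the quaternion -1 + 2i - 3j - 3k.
-1 - 2i + 3j + 3k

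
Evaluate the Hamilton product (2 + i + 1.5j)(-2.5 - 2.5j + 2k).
-1.25 + 0.5i - 10.75j + 1.5k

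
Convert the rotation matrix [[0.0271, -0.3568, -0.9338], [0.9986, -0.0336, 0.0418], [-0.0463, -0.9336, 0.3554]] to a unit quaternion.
0.5807 - 0.4199i - 0.3821j + 0.5835k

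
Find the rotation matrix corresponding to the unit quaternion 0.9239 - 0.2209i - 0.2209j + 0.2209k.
[[0.8048, -0.3106, -0.5058], [0.5058, 0.8048, 0.3106], [0.3106, -0.5058, 0.8048]]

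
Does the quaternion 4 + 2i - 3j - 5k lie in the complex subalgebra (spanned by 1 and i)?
No. The quaternion 4 + 2i - 3j - 5k has j-coefficient y = -3 and k-coefficient z = -5, not both zero, so it does not lie in the complex subalgebra spanned by 1 and i.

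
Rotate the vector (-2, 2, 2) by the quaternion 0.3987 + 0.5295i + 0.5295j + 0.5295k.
(2.486, -1.932, 1.446)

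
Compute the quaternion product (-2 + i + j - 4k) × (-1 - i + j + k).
6 + 6i + 4k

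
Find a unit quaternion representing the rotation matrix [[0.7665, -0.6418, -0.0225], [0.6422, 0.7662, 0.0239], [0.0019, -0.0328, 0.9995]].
0.9397 - 0.0151i - 0.0065j + 0.3416k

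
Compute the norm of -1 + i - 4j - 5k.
√43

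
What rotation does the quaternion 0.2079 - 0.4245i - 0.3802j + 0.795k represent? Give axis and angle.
axis = (-0.434, -0.3887, 0.8128), θ = 156°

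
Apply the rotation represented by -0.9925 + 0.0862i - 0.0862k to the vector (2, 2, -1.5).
(1.65, 2.026, -1.85)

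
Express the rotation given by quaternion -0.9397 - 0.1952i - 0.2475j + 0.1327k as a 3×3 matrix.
[[0.8423, 0.346, 0.4133], [-0.1528, 0.8886, -0.4325], [-0.517, 0.3012, 0.8013]]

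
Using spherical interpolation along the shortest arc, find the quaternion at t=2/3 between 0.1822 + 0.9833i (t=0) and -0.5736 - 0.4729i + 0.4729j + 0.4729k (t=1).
0.4886 + 0.7232i - 0.3451j - 0.3451k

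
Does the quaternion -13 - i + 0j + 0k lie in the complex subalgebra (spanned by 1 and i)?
Yes. The quaternion -13 - i has j- and k-coefficients y = z = 0, so it lies in the complex subalgebra spanned by 1 and i.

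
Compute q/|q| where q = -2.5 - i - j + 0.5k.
-0.8575 - 0.343i - 0.343j + 0.1715k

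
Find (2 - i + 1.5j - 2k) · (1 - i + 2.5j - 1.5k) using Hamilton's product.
-5.75 - 0.25i + 7j - 6k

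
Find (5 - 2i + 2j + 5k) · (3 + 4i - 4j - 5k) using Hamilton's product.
56 + 24i - 4j - 10k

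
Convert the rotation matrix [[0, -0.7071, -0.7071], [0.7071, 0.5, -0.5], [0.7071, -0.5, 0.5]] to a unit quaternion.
0.7071 - 0.5j + 0.5k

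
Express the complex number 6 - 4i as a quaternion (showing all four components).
6 - 4i + 0j + 0k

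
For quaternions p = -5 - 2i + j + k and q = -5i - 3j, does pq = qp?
No: pq = -7 + 28i + 10j + 11k ≠ -7 + 22i + 20j - 11k = qp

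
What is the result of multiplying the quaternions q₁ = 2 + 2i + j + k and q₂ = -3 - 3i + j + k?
-2 - 12i - 6j + 4k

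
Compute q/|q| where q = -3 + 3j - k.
-0.6882 + 0.6882j - 0.2294k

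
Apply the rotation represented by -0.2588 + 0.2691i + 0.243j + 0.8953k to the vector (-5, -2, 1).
(2.774, 3.733, -2.893)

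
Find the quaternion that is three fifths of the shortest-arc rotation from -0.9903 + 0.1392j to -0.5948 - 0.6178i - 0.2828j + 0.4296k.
-0.8548 - 0.4135i - 0.1251j + 0.2875k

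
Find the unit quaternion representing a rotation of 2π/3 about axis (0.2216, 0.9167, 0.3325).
0.5 + 0.1919i + 0.7939j + 0.288k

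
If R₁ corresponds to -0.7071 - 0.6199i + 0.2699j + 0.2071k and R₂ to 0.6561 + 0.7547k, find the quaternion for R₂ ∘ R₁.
-0.6202 - 0.6104i - 0.2908j - 0.3978k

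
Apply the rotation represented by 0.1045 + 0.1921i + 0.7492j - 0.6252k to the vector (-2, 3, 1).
(2.981, -0.858, -2.093)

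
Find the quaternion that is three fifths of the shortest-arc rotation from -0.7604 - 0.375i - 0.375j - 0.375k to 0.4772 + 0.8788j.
-0.6414 - 0.1647i - 0.731j - 0.1647k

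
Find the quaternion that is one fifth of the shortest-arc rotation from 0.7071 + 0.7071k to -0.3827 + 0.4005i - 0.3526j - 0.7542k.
0.6617 - 0.0856i + 0.0753j + 0.7411k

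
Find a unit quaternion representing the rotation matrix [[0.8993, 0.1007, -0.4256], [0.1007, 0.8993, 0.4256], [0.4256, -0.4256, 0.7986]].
0.9483 - 0.2244i - 0.2244j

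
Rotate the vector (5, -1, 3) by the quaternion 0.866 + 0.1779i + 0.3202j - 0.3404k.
(3.413, -4.662, -1.274)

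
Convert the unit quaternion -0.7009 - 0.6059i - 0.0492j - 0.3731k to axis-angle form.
axis = (-0.8495, -0.069, -0.5231), θ = 269°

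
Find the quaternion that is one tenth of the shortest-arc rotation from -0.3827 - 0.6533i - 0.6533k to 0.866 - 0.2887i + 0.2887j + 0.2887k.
-0.4761 - 0.5825i - 0.0376j - 0.6577k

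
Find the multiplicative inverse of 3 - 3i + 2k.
0.1364 + 0.1364i - 0.0909k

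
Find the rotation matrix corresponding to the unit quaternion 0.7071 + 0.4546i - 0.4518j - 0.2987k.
[[0.4133, 0.0116, -0.9105], [-0.8332, 0.4082, -0.373], [0.3674, 0.9128, 0.1784]]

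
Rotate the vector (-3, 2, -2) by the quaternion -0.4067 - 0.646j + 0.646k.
(2.008, 3.576, -0.424)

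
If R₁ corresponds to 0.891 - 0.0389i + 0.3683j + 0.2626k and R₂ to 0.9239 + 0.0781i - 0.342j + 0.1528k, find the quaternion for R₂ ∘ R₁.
0.9121 - 0.1124i + 0.0091j + 0.3942k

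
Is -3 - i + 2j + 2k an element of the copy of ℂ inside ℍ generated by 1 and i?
No. The quaternion -3 - i + 2j + 2k has j-coefficient y = 2 and k-coefficient z = 2, not both zero, so it does not lie in the complex subalgebra spanned by 1 and i.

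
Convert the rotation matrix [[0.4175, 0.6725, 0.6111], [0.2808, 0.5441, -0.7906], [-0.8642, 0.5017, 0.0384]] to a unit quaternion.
0.7071 + 0.4569i + 0.5216j - 0.1385k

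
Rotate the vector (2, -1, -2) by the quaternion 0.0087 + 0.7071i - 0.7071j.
(1.025, -1.975, 2.012)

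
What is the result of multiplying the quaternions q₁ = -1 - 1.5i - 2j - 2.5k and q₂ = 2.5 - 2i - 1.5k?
-9.25 + 1.25i - 2.25j - 8.75k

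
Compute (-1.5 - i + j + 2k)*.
-1.5 + i - j - 2k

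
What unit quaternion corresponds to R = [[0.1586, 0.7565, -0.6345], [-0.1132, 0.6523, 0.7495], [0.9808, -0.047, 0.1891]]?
0.7071 - 0.2816i - 0.5711j - 0.3075k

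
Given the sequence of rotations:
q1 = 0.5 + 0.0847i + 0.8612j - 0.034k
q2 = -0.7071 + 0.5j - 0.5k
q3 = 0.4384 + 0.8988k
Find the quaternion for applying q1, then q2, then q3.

q2 · q1 = -0.8012 + 0.3537i - 0.4013j - 0.2683k
q3 · q2 · q1 = -0.1101 + 0.5158i + 0.142j - 0.8377k
-0.1101 + 0.5158i + 0.142j - 0.8377k


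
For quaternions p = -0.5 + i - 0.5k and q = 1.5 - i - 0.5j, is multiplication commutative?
No: pq = 0.25 + 1.75i + 0.75j - 1.25k ≠ 0.25 + 2.25i - 0.25j - 0.25k = qp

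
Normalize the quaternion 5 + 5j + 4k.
0.6155 + 0.6155j + 0.4924k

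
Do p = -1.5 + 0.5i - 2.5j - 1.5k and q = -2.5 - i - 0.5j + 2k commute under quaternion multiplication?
No: pq = 6 - 5.5i + 7.5j - 2k ≠ 6 + 6i + 6.5j + 3.5k = qp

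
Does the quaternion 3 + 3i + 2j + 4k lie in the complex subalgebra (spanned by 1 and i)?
No. The quaternion 3 + 3i + 2j + 4k has j-coefficient y = 2 and k-coefficient z = 4, not both zero, so it does not lie in the complex subalgebra spanned by 1 and i.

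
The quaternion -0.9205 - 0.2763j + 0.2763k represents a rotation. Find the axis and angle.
axis = (0, -√2/2, √2/2), θ = 314°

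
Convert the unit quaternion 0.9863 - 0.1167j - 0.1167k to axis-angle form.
axis = (0, -√2/2, -√2/2), θ = 19°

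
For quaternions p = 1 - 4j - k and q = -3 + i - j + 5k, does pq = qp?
No: pq = -2 - 20i + 10j + 12k ≠ -2 + 22i + 12j + 4k = qp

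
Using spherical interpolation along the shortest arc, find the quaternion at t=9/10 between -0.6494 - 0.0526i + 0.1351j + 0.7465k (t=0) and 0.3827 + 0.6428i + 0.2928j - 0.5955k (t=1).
-0.4246 - 0.5972i - 0.2542j + 0.6312k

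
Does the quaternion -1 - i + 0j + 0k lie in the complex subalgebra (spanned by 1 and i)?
Yes. The quaternion -1 - i has j- and k-coefficients y = z = 0, so it lies in the complex subalgebra spanned by 1 and i.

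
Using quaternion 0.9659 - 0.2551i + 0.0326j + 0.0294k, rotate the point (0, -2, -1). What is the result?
(0.099, -2.231, 0.114)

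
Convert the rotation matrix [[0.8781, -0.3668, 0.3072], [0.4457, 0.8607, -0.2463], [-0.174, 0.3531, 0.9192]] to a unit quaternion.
0.9563 + 0.1567i + 0.1258j + 0.2124k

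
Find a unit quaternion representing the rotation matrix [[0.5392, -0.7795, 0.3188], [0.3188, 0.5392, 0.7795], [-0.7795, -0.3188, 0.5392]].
0.8089 - 0.3394i + 0.3394j + 0.3394k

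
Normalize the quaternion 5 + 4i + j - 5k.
0.6108 + 0.4887i + 0.1222j - 0.6108k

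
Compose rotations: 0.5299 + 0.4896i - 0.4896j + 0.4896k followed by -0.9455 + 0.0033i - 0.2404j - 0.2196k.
-0.5128 - 0.6864i + 0.2264j - 0.4632k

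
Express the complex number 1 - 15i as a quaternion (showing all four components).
1 - 15i + 0j + 0k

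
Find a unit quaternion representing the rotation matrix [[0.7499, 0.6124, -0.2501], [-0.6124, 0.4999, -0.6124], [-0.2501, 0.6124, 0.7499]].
0.866 + 0.3536i - 0.3536k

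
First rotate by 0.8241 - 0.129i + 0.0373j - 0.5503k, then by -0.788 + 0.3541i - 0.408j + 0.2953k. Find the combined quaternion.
-0.426 + 0.607i - 0.2089j + 0.6376k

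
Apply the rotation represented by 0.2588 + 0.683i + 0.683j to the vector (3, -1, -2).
(-1.439, 3.439, 0.318)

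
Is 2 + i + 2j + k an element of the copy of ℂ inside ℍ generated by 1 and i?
No. The quaternion 2 + i + 2j + k has j-coefficient y = 2 and k-coefficient z = 1, not both zero, so it does not lie in the complex subalgebra spanned by 1 and i.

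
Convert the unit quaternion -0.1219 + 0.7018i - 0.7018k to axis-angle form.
axis = (√2/2, 0, -√2/2), θ = 194°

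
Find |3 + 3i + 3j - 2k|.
√31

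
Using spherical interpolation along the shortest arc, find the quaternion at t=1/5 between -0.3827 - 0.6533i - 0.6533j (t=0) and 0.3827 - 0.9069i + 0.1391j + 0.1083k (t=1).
-0.2389 - 0.807i - 0.5394j + 0.0277k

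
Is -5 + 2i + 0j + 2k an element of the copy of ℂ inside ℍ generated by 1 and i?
No. The quaternion -5 + 2i + 2k has j-coefficient y = 0 and k-coefficient z = 2, not both zero, so it does not lie in the complex subalgebra spanned by 1 and i.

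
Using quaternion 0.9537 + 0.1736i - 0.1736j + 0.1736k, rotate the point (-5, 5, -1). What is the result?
(-6.083, 3.434, -1.482)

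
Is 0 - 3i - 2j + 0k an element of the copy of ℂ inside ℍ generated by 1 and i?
No. The quaternion -3i - 2j has j-coefficient y = -2 and k-coefficient z = 0, not both zero, so it does not lie in the complex subalgebra spanned by 1 and i.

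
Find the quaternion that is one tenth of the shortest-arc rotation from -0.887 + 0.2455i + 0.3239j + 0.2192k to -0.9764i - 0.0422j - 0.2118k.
-0.8447 + 0.363i + 0.314j + 0.2368k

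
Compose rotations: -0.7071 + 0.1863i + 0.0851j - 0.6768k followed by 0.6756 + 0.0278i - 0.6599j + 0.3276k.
-0.205 + 0.5249i + 0.604j - 0.5636k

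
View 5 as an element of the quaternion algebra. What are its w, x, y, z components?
5 + 0i + 0j + 0k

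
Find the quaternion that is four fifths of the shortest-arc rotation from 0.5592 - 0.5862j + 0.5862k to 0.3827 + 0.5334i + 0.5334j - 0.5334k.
-0.1939 - 0.4647i - 0.6109j + 0.6109k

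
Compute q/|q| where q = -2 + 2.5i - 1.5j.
-0.5657 + 0.7071i - 0.4243j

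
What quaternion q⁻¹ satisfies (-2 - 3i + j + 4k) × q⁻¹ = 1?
-0.0667 + 0.1i - 0.0333j - 0.1333k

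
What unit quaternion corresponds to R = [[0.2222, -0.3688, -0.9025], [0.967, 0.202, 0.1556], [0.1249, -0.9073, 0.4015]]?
0.6756 - 0.3933i - 0.3802j + 0.4943k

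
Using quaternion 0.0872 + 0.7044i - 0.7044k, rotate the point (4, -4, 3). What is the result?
(-3.438, 3.079, -4.438)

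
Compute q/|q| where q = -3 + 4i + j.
-0.5883 + 0.7845i + 0.1961j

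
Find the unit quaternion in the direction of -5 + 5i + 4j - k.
-0.6108 + 0.6108i + 0.4887j - 0.1222k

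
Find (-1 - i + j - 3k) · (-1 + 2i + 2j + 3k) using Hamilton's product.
10 + 8i - 6j - 4k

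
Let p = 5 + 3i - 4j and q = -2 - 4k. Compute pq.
-10 + 10i + 20j - 20k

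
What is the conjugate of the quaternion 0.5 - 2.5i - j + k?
0.5 + 2.5i + j - k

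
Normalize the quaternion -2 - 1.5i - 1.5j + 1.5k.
-0.61 - 0.4575i - 0.4575j + 0.4575k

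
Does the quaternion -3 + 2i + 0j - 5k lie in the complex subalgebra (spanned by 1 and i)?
No. The quaternion -3 + 2i - 5k has j-coefficient y = 0 and k-coefficient z = -5, not both zero, so it does not lie in the complex subalgebra spanned by 1 and i.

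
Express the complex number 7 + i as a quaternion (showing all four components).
7 + i + 0j + 0k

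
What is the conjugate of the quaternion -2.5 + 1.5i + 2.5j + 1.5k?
-2.5 - 1.5i - 2.5j - 1.5k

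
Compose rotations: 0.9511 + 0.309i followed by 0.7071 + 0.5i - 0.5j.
0.518 + 0.694i - 0.4755j + 0.1545k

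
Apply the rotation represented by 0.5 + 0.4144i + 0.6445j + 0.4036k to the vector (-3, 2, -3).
(-2.206, -2.469, 3.322)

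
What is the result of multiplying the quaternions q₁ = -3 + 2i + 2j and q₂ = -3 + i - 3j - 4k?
13 - 17i + 11j + 4k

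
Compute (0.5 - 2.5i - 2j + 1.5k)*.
0.5 + 2.5i + 2j - 1.5k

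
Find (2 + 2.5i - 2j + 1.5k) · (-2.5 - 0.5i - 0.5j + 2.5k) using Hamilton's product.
-8.5 - 11.5i - 3j - k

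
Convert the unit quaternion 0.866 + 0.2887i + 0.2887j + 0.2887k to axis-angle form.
axis = (√3/3, √3/3, √3/3), θ = π/3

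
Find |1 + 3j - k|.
√11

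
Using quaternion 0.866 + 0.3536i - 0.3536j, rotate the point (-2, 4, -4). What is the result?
(-0.05, 5.95, -0.775)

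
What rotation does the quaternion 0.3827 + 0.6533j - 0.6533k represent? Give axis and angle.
axis = (0, √2/2, -√2/2), θ = 3π/4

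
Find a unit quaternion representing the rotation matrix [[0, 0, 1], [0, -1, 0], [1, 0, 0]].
0.7071i + 0.7071k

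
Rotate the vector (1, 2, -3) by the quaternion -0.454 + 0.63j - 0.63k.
(-0.016, 3.366, -1.634)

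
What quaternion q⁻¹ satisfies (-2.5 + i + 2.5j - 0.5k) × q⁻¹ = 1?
-0.1818 - 0.0727i - 0.1818j + 0.0364k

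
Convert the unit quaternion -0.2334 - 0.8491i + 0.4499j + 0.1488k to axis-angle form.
axis = (-0.8732, 0.4627, 0.153), θ = 207°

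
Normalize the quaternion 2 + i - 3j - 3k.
0.417 + 0.2085i - 0.6255j - 0.6255k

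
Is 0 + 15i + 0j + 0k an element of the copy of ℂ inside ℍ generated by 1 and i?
Yes. The quaternion 15i has j- and k-coefficients y = z = 0, so it lies in the complex subalgebra spanned by 1 and i.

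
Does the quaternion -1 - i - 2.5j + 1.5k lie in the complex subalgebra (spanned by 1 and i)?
No. The quaternion -1 - i - 2.5j + 1.5k has j-coefficient y = -2.5 and k-coefficient z = 1.5, not both zero, so it does not lie in the complex subalgebra spanned by 1 and i.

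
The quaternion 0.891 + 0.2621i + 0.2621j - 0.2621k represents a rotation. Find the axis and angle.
axis = (√3/3, √3/3, -√3/3), θ = 54°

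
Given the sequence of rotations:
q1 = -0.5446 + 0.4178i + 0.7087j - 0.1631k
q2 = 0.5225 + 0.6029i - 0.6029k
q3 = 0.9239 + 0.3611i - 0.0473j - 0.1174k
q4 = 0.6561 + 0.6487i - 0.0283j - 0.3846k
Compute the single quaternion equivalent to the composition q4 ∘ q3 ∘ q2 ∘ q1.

q2 · q1 = -0.6348 + 0.3172i + 0.2167j + 0.6704k
q3 · q2 · q1 = -0.6121 + 0.0576i - 0.0491j + 0.7872k
q4 · q3 · q2 · q1 = -0.1376 - 0.4004i - 0.5477j + 0.7217k
-0.1376 - 0.4004i - 0.5477j + 0.7217k


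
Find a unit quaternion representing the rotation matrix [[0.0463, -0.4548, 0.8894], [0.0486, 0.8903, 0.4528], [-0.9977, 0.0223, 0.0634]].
0.7071 - 0.1522i + 0.6672j + 0.178k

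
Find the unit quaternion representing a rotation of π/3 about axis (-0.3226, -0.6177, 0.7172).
0.866 - 0.1613i - 0.3089j + 0.3586k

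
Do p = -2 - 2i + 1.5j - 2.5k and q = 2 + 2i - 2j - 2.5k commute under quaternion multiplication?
No: pq = -3.25 - 16.75i - 3j + k ≠ -3.25 + 0.75i + 17j - k = qp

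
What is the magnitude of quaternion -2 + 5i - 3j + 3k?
√47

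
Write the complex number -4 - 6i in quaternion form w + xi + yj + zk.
-4 - 6i + 0j + 0k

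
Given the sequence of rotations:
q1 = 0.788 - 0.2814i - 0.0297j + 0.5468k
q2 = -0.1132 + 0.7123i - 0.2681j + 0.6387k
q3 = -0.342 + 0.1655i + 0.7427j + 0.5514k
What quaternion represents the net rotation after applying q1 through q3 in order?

q2 · q1 = -0.246 + 0.4655i - 0.7771j + 0.3448k
q3 · q2 · q1 = 0.3941 + 0.4847i + 0.2827j - 0.7279k
0.3941 + 0.4847i + 0.2827j - 0.7279k


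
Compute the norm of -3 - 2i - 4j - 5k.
√54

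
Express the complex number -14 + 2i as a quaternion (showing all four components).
-14 + 2i + 0j + 0k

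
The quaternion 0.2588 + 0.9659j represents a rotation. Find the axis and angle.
axis = (0, 1, 0), θ = 5π/6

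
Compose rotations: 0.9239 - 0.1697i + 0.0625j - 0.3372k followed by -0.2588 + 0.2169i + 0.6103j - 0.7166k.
-0.4821 + 0.0833i + 0.7424j - 0.4577k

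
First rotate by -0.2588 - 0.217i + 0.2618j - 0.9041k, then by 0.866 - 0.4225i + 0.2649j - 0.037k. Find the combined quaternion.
-0.4186 - 0.3084i - 0.2158j - 0.8265k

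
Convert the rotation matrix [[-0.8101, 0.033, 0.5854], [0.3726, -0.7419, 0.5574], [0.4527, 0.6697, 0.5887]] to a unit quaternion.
0.0958 + 0.2929i + 0.3462j + 0.8861k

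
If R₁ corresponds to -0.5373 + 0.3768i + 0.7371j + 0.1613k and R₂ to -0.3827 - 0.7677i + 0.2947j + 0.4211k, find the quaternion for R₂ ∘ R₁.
0.2097 + 0.0054i - 0.1579j - 0.9649k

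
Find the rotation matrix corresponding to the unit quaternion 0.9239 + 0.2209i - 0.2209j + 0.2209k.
[[0.8048, -0.5058, -0.3106], [0.3106, 0.8048, -0.5058], [0.5058, 0.3106, 0.8048]]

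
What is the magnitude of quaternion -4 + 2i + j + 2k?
5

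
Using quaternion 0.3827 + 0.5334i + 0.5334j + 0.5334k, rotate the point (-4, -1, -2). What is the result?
(-1.563, -4.093, -1.344)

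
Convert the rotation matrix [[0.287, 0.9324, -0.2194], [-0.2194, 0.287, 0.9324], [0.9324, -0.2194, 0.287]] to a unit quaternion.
0.6821 - 0.4222i - 0.4222j - 0.4222k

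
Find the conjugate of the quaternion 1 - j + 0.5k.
1 + j - 0.5k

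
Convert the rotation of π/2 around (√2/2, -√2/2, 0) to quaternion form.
0.7071 + 0.5i - 0.5j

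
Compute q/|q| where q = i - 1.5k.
0.5547i - 0.8321k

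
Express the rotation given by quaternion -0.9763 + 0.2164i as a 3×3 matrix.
[[1, 0, 0], [0, 0.9063, 0.4225], [0, -0.4225, 0.9063]]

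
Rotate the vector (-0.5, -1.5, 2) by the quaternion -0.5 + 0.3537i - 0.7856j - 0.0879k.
(2.537, 0.116, -0.222)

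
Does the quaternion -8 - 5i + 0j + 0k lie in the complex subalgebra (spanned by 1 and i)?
Yes. The quaternion -8 - 5i has j- and k-coefficients y = z = 0, so it lies in the complex subalgebra spanned by 1 and i.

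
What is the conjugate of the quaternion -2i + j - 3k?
2i - j + 3k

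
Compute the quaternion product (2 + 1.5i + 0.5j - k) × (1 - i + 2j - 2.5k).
0.25i + 9.25j - 2.5k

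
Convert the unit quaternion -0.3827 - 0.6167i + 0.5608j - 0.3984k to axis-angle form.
axis = (-0.6675, 0.607, -0.4312), θ = 5π/4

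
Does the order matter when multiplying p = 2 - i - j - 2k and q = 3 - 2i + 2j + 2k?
Yes: pq = 10 - 5i + 7j - 6k ≠ 10 - 9i - 5j + 2k = qp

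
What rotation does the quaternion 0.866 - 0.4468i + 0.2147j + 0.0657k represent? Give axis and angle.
axis = (-0.8935, 0.4294, 0.1314), θ = π/3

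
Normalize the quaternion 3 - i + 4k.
0.5883 - 0.1961i + 0.7845k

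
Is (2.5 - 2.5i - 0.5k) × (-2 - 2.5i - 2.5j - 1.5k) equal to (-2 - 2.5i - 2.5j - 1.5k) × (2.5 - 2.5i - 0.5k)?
No: pq = -12 - 2.5i - 8.75j + 3.5k ≠ -12 - 3.75j - 9k = qp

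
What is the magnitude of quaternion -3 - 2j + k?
√14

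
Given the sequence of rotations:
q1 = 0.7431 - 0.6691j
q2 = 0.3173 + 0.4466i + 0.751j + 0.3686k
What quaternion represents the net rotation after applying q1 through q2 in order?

q2 · q1 = 0.7383 + 0.5785i + 0.3458j - 0.0249k
0.7383 + 0.5785i + 0.3458j - 0.0249k


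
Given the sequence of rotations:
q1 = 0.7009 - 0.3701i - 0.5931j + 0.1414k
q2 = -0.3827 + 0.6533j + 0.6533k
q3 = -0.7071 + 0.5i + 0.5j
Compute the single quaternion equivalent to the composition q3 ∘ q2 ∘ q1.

q2 · q1 = 0.0269 + 0.6215i + 0.4431j + 0.6456k
q3 · q2 · q1 = -0.5513 - 0.1032i - 0.6227j - 0.5457k
-0.5513 - 0.1032i - 0.6227j - 0.5457k


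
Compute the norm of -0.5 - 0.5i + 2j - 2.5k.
3.279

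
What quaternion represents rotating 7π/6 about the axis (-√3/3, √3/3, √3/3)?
-0.2588 - 0.5577i + 0.5577j + 0.5577k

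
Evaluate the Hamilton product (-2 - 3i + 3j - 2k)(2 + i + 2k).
3 - 2i + 10j - 11k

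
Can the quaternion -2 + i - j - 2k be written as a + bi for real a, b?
No. The quaternion -2 + i - j - 2k has j-coefficient y = -1 and k-coefficient z = -2, not both zero, so it does not lie in the complex subalgebra spanned by 1 and i.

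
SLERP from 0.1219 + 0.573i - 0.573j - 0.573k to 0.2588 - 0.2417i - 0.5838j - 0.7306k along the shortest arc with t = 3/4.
0.2399 - 0.0303i - 0.6253j - 0.7419k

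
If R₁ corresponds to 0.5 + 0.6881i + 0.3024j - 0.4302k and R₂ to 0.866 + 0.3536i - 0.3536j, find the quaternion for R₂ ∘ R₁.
0.2966 + 0.9248i + 0.2372j - 0.0223k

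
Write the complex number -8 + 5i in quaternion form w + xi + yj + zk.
-8 + 5i + 0j + 0k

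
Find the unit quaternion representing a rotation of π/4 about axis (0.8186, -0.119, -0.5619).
0.9239 + 0.3133i - 0.0455j - 0.215k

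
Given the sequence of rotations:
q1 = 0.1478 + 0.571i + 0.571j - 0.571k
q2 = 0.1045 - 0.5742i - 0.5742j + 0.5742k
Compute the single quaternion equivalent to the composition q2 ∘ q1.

q2 · q1 = 0.999 - 0.0252i - 0.0252j + 0.0252k
0.999 - 0.0252i - 0.0252j + 0.0252k


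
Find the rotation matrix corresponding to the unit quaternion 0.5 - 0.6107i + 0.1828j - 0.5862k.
[[0.2459, 0.3629, 0.8988], [-0.8095, -0.4332, 0.3964], [0.5332, -0.825, 0.1873]]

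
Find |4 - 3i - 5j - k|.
√51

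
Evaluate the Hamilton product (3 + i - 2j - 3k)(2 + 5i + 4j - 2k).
3 + 33i - 5j + 2k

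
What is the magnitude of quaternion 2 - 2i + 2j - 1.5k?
3.775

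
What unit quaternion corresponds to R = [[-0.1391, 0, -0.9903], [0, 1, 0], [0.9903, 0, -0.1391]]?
0.6561 - 0.7547j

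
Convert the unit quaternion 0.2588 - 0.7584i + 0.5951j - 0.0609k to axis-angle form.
axis = (-0.7851, 0.6161, -0.063), θ = 5π/6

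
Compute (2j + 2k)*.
-2j - 2k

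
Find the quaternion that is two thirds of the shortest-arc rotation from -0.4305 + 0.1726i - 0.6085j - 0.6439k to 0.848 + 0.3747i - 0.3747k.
-0.9266 - 0.2339i - 0.2943j + 0.006k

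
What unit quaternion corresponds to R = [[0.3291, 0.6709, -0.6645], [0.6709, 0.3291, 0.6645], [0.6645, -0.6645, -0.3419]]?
0.5737 - 0.5792i - 0.5792j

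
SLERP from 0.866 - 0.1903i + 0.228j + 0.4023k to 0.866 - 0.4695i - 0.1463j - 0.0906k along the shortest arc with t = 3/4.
0.9069 - 0.4163i - 0.0522j + 0.0381k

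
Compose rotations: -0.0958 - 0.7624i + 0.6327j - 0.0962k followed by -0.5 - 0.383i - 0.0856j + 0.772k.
-0.1157 - 0.0623i - 0.9336j - 0.3334k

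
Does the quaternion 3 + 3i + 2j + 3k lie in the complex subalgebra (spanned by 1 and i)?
No. The quaternion 3 + 3i + 2j + 3k has j-coefficient y = 2 and k-coefficient z = 3, not both zero, so it does not lie in the complex subalgebra spanned by 1 and i.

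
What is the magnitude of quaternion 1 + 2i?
√5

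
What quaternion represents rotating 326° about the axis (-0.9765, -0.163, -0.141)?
-0.9563 - 0.2855i - 0.0477j - 0.0412k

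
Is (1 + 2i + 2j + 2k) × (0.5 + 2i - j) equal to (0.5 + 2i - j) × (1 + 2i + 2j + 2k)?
No: pq = -1.5 + 5i + 4j - 5k ≠ -1.5 + i - 4j + 7k = qp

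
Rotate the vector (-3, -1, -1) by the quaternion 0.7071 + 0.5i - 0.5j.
(-0.293, 1.707, -2.828)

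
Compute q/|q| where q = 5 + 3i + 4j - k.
0.7001 + 0.4201i + 0.5601j - 0.14k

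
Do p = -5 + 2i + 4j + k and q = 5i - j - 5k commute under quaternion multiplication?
No: pq = -1 - 44i + 20j + 3k ≠ -1 - 6i - 10j + 47k = qp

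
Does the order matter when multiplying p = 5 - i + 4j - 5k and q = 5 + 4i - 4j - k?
Yes: pq = 40 - 9i - 21j - 42k ≠ 40 + 39i + 21j - 18k = qp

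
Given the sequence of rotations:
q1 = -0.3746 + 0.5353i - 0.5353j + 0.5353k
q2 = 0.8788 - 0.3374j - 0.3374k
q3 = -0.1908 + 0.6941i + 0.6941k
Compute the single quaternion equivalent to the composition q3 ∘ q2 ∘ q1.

q2 · q1 = -0.3292 + 0.1092i - 0.5246j + 0.7774k
q3 · q2 · q1 = -0.5526 + 0.1148i - 0.3637j - 0.741k
-0.5526 + 0.1148i - 0.3637j - 0.741k


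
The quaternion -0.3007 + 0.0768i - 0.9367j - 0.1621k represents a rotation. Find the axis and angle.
axis = (0.0805, -0.9822, -0.17), θ = 215°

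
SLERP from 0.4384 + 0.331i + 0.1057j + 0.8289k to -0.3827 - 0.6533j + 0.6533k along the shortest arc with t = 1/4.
0.2487 + 0.2818i - 0.1227j + 0.9185k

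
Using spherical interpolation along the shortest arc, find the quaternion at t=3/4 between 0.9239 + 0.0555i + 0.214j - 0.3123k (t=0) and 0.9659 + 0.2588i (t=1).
0.9726 + 0.2111i + 0.0551j - 0.0804k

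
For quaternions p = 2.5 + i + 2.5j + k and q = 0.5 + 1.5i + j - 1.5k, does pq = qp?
No: pq = -1.25 - 0.5i + 6.75j - 6k ≠ -1.25 + 9i + 0.75j - 0.5k = qp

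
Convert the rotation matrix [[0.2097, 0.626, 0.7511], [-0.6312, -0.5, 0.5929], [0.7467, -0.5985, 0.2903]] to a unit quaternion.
-0.5 + 0.5957i - 0.0022j + 0.6286k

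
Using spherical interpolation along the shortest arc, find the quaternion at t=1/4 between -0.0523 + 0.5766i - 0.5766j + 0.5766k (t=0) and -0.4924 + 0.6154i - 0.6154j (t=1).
-0.1754 + 0.6189i - 0.6189j + 0.4508k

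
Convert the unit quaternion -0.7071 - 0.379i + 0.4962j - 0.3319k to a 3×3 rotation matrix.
[[0.2873, -0.8455, -0.4501], [0.0933, 0.4924, -0.8654], [0.9533, 0.2066, 0.2203]]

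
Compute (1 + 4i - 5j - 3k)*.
1 - 4i + 5j + 3k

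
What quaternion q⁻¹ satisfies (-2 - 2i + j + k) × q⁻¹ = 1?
-0.2 + 0.2i - 0.1j - 0.1k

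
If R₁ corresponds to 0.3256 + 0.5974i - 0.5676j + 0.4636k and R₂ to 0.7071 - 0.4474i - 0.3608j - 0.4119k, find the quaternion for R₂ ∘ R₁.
0.4837 - 0.1243i - 0.5575j + 0.6632k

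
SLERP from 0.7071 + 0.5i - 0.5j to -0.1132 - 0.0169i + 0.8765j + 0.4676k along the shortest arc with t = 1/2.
0.4694 + 0.2958i - 0.7877j - 0.2676k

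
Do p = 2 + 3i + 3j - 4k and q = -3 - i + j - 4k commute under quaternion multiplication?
No: pq = -22 - 19i + 9j + 10k ≠ -22 - 3i - 23j - 2k = qp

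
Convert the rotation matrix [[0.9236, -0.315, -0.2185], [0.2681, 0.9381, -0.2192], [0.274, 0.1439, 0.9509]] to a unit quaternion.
0.9763 + 0.093i - 0.1261j + 0.1493k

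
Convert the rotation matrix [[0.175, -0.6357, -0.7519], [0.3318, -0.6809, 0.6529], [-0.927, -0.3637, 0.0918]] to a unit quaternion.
-0.3827 + 0.6641i - 0.1144j - 0.632k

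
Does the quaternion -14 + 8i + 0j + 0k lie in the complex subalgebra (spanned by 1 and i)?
Yes. The quaternion -14 + 8i has j- and k-coefficients y = z = 0, so it lies in the complex subalgebra spanned by 1 and i.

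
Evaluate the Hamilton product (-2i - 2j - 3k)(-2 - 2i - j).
-6 + i + 10j + 4k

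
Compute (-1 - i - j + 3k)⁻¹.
-0.0833 + 0.0833i + 0.0833j - 0.25k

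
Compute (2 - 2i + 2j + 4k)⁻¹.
0.0714 + 0.0714i - 0.0714j - 0.1429k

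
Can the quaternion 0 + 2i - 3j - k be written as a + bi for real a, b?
No. The quaternion 2i - 3j - k has j-coefficient y = -3 and k-coefficient z = -1, not both zero, so it does not lie in the complex subalgebra spanned by 1 and i.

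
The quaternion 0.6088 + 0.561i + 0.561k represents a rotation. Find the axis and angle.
axis = (√2/2, 0, √2/2), θ = 105°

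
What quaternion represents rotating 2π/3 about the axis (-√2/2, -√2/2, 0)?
0.5 - 0.6124i - 0.6124j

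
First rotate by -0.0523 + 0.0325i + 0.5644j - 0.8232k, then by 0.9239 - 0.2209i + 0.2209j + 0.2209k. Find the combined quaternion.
0.016 - 0.2649i + 0.3352j - 0.904k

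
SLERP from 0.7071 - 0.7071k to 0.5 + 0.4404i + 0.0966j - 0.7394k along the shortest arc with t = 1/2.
0.6231 + 0.2273i + 0.0499j - 0.7467k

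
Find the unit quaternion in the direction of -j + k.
-0.7071j + 0.7071k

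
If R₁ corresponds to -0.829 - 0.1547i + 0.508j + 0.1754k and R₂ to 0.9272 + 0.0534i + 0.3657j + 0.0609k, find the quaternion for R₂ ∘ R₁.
-0.9568 - 0.1545i + 0.1491j + 0.1958k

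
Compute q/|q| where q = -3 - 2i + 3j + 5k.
-0.4376 - 0.2917i + 0.4376j + 0.7293k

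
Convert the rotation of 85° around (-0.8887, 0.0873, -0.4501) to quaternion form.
0.7373 - 0.6004i + 0.059j - 0.3041k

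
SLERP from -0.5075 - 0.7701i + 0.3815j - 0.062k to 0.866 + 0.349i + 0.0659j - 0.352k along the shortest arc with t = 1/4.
-0.645 - 0.7079i + 0.2837j + 0.0497k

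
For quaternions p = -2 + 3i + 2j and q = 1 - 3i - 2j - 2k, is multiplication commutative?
No: pq = 11 + 5i + 12j + 4k ≠ 11 + 13i + 4k = qp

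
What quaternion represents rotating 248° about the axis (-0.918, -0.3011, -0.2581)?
-0.5592 - 0.7611i - 0.2496j - 0.214k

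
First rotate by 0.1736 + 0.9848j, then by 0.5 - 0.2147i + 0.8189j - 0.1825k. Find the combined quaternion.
-0.7197 + 0.1425i + 0.6346j - 0.2431k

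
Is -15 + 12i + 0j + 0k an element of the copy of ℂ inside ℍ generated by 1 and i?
Yes. The quaternion -15 + 12i has j- and k-coefficients y = z = 0, so it lies in the complex subalgebra spanned by 1 and i.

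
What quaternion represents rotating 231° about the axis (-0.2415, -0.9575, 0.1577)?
-0.4305 - 0.218i - 0.8642j + 0.1423k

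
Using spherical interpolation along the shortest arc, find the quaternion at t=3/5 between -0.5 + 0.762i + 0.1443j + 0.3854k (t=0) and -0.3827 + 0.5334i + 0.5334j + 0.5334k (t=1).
-0.4428 + 0.6441i + 0.3883j + 0.4882k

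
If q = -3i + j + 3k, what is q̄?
3i - j - 3k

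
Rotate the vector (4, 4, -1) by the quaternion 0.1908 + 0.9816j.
(-4.083, 4, -0.571)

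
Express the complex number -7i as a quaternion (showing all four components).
0 - 7i + 0j + 0k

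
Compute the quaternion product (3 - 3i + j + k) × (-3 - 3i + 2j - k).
-19 - 3i - 3j - 9k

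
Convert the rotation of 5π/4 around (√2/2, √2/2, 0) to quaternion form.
-0.3827 + 0.6533i + 0.6533j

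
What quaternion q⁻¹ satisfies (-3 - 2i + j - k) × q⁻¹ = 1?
-0.2 + 0.1333i - 0.0667j + 0.0667k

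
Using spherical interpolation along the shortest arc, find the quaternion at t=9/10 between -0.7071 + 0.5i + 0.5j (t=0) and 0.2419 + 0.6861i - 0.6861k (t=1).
0.1336 + 0.7334i + 0.0707j - 0.6627k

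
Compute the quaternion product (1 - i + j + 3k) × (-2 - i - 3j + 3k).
-9 + 13i - 5j + k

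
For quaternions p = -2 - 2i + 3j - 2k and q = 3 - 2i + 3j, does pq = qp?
No: pq = -19 + 4i + 7j - 6k ≠ -19 - 8i - j - 6k = qp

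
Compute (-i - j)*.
i + j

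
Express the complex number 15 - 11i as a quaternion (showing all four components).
15 - 11i + 0j + 0k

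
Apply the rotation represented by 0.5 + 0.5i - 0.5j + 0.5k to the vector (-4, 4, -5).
(-4, 5, -4)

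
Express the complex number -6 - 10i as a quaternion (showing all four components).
-6 - 10i + 0j + 0k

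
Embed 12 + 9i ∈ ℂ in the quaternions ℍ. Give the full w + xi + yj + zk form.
12 + 9i + 0j + 0k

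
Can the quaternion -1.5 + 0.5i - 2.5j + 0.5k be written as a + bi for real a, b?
No. The quaternion -1.5 + 0.5i - 2.5j + 0.5k has j-coefficient y = -2.5 and k-coefficient z = 0.5, not both zero, so it does not lie in the complex subalgebra spanned by 1 and i.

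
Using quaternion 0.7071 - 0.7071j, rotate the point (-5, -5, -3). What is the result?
(3, -5, -5)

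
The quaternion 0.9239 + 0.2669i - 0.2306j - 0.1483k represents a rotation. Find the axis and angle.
axis = (0.6975, -0.6027, -0.3876), θ = π/4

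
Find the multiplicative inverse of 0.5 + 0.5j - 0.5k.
0.6667 - 0.6667j + 0.6667k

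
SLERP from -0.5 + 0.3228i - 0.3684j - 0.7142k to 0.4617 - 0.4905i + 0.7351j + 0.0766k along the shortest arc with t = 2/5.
-0.5217 + 0.4207i - 0.5565j - 0.4911k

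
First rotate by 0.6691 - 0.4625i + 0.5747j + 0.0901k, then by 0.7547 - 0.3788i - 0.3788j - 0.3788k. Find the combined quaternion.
0.5816 - 0.4189i + 0.3896j - 0.5783k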